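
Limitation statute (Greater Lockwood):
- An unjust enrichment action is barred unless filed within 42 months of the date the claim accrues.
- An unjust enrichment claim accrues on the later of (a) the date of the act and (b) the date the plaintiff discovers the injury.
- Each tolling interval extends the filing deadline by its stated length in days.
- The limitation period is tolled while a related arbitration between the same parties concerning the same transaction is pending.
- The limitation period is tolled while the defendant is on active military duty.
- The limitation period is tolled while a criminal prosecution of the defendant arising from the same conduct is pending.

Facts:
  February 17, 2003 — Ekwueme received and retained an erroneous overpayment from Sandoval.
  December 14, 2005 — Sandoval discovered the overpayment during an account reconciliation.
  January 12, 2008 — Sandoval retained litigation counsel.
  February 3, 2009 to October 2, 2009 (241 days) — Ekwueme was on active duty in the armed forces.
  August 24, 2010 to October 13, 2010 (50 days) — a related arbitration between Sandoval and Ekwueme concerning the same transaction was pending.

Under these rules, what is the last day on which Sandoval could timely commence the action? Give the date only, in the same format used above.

February 10, 2010

The claim accrued on December 14, 2005 — the later of the February 17, 2003 act and the December 14, 2005 discovery.
Adding the 42 months base period to December 14, 2005 gives a deadline of June 14, 2009, before any tolling.
The period was tolled for 241 days by the defendant's active military service (February 3, 2009 to October 2, 2009), pushing the deadline to February 10, 2010.
By the time the pending related arbitration began on August 24, 2010, the limitation period had already expired on February 10, 2010; that interval cannot revive it.
Nothing else in the chronology tolls or restarts the period.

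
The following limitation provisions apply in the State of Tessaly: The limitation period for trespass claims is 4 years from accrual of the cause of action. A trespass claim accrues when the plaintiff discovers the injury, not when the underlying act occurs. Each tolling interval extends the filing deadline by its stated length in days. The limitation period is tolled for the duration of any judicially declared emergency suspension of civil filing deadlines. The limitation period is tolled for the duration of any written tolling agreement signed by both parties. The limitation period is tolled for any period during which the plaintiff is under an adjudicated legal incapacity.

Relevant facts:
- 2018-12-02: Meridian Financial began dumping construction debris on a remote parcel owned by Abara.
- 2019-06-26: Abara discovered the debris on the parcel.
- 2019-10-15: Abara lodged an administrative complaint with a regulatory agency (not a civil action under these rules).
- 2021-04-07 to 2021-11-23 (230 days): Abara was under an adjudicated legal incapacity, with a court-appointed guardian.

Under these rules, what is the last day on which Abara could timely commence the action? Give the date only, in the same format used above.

2024-02-11

The claim did not accrue until Abara discovered the injury on 2019-06-26; the 2018-12-02 act date does not start the clock under the stated rule.
The untolled deadline — 4 years after 2019-06-26 — is 2023-06-26.
The plaintiff's legal incapacity from 2021-04-07 to 2021-11-23 tolled the period for 230 days, extending the deadline to 2024-02-11.
Nothing else in the chronology tolls or restarts the period.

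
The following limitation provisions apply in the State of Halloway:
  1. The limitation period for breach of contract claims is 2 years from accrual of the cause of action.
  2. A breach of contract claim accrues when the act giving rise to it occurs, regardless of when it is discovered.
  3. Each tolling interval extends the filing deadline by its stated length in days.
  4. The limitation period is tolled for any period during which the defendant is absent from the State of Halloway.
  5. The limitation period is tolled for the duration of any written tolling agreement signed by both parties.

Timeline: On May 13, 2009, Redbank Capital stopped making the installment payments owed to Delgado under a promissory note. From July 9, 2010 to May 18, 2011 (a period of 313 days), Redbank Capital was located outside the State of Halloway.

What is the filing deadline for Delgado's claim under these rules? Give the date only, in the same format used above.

The claim accrued on May 13, 2009, when the wrongful act occurred.
The untolled deadline — 2 years after May 13, 2009 — is May 13, 2011.
The period was tolled for 313 days by the defendant's absence from the jurisdiction (July 9, 2010 to May 18, 2011), pushing the deadline to March 21, 2012.

March 21, 2012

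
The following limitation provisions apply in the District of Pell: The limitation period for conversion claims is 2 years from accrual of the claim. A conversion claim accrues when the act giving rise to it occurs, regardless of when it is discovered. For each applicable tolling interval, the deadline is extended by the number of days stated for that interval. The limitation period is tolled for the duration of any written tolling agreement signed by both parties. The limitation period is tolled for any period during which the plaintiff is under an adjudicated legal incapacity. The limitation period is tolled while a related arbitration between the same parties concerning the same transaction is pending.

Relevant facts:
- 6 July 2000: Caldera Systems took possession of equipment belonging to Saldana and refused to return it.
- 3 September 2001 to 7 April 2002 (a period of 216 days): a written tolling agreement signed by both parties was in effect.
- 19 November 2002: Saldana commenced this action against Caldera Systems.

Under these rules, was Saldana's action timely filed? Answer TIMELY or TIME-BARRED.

The claim accrued on 6 July 2000, the date of the act.
2 years from 6 July 2000 is 6 July 2002.
The period was tolled for 216 days by the written tolling agreement (3 September 2001 to 7 April 2002), pushing the deadline to 7 February 2003.
Filing on 19 November 2002 beat the 7 February 2003 deadline — the action is timely.

TIMELY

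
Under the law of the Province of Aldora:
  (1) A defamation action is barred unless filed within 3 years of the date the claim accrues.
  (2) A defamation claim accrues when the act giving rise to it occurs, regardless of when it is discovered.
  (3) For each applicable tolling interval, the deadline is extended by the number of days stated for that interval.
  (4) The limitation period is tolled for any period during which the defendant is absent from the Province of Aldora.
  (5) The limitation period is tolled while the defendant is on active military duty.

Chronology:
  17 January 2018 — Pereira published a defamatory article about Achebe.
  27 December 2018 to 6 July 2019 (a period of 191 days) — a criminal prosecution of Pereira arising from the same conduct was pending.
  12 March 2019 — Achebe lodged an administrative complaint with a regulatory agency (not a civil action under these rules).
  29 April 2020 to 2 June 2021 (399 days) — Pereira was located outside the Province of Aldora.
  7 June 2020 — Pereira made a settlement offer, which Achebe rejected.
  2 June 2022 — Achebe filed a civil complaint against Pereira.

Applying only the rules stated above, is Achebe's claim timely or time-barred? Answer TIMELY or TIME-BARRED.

The claim accrued on 17 January 2018, when the wrongful act occurred.
3 years from 17 January 2018 is 17 January 2021.
Because the defendant's absence from the jurisdiction ran from 29 April 2020 to 2 June 2021, the deadline is extended by 399 days to 20 February 2022.
No stated provision tolls the period for a criminal prosecution, so the interval from 27 December 2018 to 6 July 2019 has no effect on the deadline.
None of the other events listed affects the running of the period under the stated rules.
Filing on 2 June 2022 missed the 20 February 2022 deadline — the action is time-barred.

TIME-BARRED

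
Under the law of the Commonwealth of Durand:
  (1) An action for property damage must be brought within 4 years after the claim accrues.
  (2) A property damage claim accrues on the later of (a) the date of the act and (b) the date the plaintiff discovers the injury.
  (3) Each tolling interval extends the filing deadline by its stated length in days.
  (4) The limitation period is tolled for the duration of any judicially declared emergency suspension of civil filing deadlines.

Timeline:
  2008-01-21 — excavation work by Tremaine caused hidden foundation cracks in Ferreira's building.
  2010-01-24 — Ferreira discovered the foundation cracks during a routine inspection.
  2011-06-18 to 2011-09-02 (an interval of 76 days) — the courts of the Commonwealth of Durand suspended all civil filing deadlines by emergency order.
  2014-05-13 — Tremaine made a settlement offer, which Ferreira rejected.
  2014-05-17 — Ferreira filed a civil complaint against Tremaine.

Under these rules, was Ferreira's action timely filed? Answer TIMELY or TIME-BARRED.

TIME-BARRED

Because discovery on 2010-01-24 post-dates the 2008-01-21 act, accrual under the later-of rule falls on 2010-01-24.
4 years from 2010-01-24 is 2014-01-24.
The emergency suspension of filing deadlines from 2011-06-18 to 2011-09-02 tolled the period for 76 days, extending the deadline to 2014-04-10.
None of the other events listed affects the running of the period under the stated rules.
Ferreira filed on 2014-05-17, after the 2014-04-10 deadline, so the action is time-barred.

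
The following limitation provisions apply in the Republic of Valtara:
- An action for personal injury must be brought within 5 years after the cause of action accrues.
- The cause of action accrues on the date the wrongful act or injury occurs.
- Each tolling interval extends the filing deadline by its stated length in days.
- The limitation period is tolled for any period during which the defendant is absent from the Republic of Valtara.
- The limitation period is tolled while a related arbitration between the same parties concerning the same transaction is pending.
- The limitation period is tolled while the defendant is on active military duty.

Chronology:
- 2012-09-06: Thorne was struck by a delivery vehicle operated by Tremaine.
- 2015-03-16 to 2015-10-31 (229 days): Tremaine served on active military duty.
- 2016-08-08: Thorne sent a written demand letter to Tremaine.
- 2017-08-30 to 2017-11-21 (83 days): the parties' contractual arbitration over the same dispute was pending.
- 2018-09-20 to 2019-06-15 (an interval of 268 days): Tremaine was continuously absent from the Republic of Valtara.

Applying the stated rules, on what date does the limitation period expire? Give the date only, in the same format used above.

2018-07-15

The limitation period began to run on 2012-09-06.
5 years from 2012-09-06 is 2017-09-06.
The period was tolled for 229 days by the defendant's active military service (2015-03-16 to 2015-10-31), pushing the deadline to 2018-04-23.
The period was tolled for 83 days by the pending related arbitration (2017-08-30 to 2017-11-21), pushing the deadline to 2018-07-15.
By the time the defendant's absence from the jurisdiction began on 2018-09-20, the limitation period had already expired on 2018-07-15; that interval cannot revive it.
None of the other events listed affects the running of the period under the stated rules.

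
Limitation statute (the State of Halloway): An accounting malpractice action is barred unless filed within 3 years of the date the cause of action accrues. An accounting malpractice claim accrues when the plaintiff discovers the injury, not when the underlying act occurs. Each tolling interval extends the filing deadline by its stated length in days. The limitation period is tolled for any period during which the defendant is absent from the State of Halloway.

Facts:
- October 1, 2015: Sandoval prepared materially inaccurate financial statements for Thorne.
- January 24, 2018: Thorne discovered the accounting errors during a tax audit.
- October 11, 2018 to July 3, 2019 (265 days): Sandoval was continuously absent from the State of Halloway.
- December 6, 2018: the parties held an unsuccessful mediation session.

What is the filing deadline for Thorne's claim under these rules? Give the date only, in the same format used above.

Accrual is tied to discovery, so the period began on January 24, 2018 rather than on October 1, 2015 when the act occurred.
Adding the 3 years base period to January 24, 2018 gives a deadline of January 24, 2021, before any tolling.
Because the defendant's absence from the jurisdiction ran from October 11, 2018 to July 3, 2019, the deadline is extended by 265 days to October 16, 2021.
Nothing else in the chronology tolls or restarts the period.

October 16, 2021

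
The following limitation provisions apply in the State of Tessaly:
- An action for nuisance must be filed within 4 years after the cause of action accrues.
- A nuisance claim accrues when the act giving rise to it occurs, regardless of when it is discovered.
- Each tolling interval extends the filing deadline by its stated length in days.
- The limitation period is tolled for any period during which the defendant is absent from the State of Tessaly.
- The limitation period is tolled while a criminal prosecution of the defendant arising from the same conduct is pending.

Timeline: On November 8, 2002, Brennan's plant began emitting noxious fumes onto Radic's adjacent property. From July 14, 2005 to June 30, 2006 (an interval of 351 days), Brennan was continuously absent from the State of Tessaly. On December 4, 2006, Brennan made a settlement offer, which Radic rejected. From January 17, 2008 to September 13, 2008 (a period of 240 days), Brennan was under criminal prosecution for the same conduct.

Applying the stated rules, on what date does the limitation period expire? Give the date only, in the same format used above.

The limitation period began to run on November 8, 2002.
The untolled deadline — 4 years after November 8, 2002 — is November 8, 2006.
The period was tolled for 351 days by the defendant's absence from the jurisdiction (July 14, 2005 to June 30, 2006), pushing the deadline to October 25, 2007.
The pending criminal prosecution from January 17, 2008 to September 13, 2008 began after the period had already run on October 25, 2007, so it has no tolling effect.
The other events in the timeline have no effect on the limitation period under the stated rules.

October 25, 2007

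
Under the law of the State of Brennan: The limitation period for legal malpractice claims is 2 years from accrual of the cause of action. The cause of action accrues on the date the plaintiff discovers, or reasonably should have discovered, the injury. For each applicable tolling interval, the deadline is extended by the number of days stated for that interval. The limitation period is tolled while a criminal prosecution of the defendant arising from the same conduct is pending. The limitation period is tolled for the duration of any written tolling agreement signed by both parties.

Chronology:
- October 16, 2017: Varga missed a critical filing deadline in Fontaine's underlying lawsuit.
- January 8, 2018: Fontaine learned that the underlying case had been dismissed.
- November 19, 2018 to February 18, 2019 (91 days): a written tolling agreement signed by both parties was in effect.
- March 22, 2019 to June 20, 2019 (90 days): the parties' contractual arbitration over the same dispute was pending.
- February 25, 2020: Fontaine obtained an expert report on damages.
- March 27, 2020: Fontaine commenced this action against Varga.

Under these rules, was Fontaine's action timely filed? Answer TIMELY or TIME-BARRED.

TIMELY

Accrual is tied to discovery, so the period began on January 8, 2018 rather than on October 16, 2017 when the act occurred.
Adding the 2 years base period to January 8, 2018 gives a deadline of January 8, 2020, before any tolling.
The written tolling agreement from November 19, 2018 to February 18, 2019 tolled the period for 91 days, extending the deadline to April 8, 2020.
The pending related arbitration from March 22, 2019 to June 20, 2019 does not toll the period, because no stated rule makes a pending arbitration a tolling event.
The other events in the timeline have no effect on the limitation period under the stated rules.
Fontaine filed on March 27, 2020, before the April 8, 2020 deadline, so the action is timely.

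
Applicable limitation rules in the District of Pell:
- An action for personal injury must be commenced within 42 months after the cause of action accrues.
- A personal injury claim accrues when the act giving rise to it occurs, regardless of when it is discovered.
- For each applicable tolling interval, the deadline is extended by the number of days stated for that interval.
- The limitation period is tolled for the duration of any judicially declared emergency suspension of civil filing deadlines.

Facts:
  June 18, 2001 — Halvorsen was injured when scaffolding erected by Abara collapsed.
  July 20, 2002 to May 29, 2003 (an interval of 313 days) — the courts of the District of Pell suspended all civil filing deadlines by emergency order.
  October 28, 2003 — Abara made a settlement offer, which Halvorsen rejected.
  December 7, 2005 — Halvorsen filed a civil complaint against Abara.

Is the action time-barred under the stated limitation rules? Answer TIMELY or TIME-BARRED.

The cause of action accrued on June 18, 2001, the date of the act.
42 months from June 18, 2001 is December 18, 2004.
The period was tolled for 313 days by the emergency suspension of filing deadlines (July 20, 2002 to May 29, 2003), pushing the deadline to October 27, 2005.
Nothing else in the chronology tolls or restarts the period.
Halvorsen filed on December 7, 2005, after the October 27, 2005 deadline, so the action is time-barred.

TIME-BARRED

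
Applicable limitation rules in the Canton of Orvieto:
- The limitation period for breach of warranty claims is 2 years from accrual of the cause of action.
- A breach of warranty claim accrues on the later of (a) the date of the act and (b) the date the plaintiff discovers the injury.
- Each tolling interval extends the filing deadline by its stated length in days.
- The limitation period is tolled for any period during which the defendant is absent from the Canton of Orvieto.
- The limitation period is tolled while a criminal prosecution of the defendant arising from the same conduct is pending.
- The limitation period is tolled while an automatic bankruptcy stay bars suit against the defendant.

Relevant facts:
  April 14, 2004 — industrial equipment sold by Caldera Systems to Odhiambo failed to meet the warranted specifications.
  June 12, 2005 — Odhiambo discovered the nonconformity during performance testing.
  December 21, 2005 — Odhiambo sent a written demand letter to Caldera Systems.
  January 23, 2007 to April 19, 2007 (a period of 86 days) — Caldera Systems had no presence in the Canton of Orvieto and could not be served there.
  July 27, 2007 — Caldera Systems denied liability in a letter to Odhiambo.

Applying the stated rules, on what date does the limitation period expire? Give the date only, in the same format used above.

September 6, 2007

The claim accrued on June 12, 2005 — the later of the April 14, 2004 act and the June 12, 2005 discovery.
Adding the 2 years base period to June 12, 2005 gives a deadline of June 12, 2007, before any tolling.
Because the defendant's absence from the jurisdiction ran from January 23, 2007 to April 19, 2007, the deadline is extended by 86 days to September 6, 2007.
None of the other events listed affects the running of the period under the stated rules.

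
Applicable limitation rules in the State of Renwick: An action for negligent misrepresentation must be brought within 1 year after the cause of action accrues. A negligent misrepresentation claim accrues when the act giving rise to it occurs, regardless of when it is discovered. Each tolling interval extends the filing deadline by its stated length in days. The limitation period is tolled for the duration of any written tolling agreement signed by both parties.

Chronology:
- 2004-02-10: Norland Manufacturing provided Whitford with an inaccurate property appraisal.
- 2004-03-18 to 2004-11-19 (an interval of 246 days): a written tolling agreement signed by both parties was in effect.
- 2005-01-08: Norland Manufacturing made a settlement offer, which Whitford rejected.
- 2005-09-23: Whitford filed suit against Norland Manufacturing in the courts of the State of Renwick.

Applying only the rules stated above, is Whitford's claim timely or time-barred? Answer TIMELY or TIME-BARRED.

TIMELY

The limitation period began to run on 2004-02-10.
The untolled deadline — 1 year after 2004-02-10 — is 2005-02-10.
Because the written tolling agreement ran from 2004-03-18 to 2004-11-19, the deadline is extended by 246 days to 2005-10-14.
None of the other events listed affects the running of the period under the stated rules.
Filing on 2005-09-23 beat the 2005-10-14 deadline — the action is timely.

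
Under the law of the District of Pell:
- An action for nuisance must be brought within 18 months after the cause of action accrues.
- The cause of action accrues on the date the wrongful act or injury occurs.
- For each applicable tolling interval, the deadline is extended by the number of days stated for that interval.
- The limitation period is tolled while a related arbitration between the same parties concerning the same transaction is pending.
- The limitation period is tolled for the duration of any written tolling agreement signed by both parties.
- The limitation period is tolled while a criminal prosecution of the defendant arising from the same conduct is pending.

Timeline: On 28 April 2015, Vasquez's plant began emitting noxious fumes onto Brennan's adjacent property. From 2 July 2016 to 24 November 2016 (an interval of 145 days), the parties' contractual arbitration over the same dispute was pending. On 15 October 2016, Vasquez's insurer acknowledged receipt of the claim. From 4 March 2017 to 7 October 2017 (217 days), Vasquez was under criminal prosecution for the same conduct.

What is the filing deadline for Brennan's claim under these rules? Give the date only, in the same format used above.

25 October 2017

The cause of action accrued on 28 April 2015, the date of the act.
The untolled deadline — 18 months after 28 April 2015 — is 28 October 2016.
The period was tolled for 145 days by the pending related arbitration (2 July 2016 to 24 November 2016), pushing the deadline to 22 March 2017.
Because the pending criminal prosecution ran from 4 March 2017 to 7 October 2017, the deadline is extended by 217 days to 25 October 2017.
Nothing else in the chronology tolls or restarts the period.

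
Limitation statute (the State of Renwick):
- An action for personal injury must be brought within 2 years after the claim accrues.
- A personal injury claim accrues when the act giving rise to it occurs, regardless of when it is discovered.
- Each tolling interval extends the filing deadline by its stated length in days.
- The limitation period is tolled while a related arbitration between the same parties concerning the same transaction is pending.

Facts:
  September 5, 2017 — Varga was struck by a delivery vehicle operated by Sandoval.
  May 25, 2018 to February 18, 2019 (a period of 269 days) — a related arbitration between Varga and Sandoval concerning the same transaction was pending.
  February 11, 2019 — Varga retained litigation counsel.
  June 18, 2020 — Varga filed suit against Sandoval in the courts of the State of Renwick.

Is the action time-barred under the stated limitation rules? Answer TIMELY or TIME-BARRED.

The claim accrued on September 5, 2017, the date of the act.
The untolled deadline — 2 years after September 5, 2017 — is September 5, 2019.
The period was tolled for 269 days by the pending related arbitration (May 25, 2018 to February 18, 2019), pushing the deadline to May 31, 2020.
The other events in the timeline have no effect on the limitation period under the stated rules.
The June 18, 2020 filing falls after the May 31, 2020 deadline; the claim is time-barred.

TIME-BARRED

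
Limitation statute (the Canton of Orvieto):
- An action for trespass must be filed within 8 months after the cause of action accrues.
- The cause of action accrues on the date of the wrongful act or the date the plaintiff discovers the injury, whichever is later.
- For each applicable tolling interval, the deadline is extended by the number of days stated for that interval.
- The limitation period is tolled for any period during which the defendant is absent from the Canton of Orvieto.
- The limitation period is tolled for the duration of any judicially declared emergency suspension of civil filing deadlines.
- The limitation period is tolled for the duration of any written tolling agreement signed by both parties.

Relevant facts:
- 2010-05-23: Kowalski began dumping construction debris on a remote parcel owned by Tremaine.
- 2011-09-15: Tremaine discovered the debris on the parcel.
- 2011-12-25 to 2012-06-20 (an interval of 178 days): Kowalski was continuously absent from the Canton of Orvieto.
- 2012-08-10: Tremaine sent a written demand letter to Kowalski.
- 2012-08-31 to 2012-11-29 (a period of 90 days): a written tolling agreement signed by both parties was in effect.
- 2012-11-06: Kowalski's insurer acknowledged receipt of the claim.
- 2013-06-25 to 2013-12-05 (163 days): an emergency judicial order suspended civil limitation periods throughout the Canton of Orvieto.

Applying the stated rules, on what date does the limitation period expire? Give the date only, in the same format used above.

The claim accrued on 2011-09-15 — the later of the 2010-05-23 act and the 2011-09-15 discovery.
Adding the 8 months base period to 2011-09-15 gives a deadline of 2012-05-15, before any tolling.
The defendant's absence from the jurisdiction from 2011-12-25 to 2012-06-20 tolled the period for 178 days, extending the deadline to 2012-11-09.
The period was tolled for 90 days by the written tolling agreement (2012-08-31 to 2012-11-29), pushing the deadline to 2013-02-07.
The emergency suspension of filing deadlines starting 2013-06-25 came too late — the period had run on 2013-02-07 — and so does not extend the deadline.
None of the other events listed affects the running of the period under the stated rules.

2013-02-07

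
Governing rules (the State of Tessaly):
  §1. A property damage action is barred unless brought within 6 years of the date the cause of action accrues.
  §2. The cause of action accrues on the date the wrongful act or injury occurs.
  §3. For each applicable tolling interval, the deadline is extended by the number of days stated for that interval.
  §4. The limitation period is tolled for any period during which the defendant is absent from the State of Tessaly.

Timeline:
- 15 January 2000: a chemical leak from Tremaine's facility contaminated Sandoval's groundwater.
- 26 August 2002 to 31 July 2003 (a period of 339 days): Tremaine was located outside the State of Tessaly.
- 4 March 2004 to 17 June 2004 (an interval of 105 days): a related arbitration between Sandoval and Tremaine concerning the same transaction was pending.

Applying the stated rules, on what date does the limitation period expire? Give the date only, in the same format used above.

20 December 2006

The limitation period began to run on 15 January 2000.
6 years from 15 January 2000 is 15 January 2006.
Because the defendant's absence from the jurisdiction ran from 26 August 2002 to 31 July 2003, the deadline is extended by 339 days to 20 December 2006.
Although a pending arbitration ran from 4 March 2004 to 17 June 2004, the stated rules do not make that a tolling event, so it is disregarded.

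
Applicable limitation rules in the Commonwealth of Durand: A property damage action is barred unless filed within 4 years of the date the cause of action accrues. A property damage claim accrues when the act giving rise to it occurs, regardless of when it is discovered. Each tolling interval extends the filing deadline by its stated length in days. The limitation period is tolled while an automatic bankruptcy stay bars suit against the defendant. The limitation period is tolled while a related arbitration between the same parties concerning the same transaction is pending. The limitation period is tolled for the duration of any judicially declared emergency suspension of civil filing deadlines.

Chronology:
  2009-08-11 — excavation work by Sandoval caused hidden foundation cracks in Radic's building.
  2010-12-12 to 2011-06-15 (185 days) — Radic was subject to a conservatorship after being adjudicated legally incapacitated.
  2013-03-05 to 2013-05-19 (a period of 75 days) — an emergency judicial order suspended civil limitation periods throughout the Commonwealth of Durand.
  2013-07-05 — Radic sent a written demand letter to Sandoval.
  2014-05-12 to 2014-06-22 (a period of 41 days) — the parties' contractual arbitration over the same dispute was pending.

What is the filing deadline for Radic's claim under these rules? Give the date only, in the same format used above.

2013-10-25

The limitation period began to run on 2009-08-11.
Adding the 4 years base period to 2009-08-11 gives a deadline of 2013-08-11, before any tolling.
The emergency suspension of filing deadlines from 2013-03-05 to 2013-05-19 tolled the period for 75 days, extending the deadline to 2013-10-25.
By the time the pending related arbitration began on 2014-05-12, the limitation period had already expired on 2013-10-25; that interval cannot revive it.
The plaintiff's legal incapacity from 2010-12-12 to 2011-06-15 does not toll the period, because no stated rule makes the plaintiff's incapacity a tolling event.
None of the other events listed affects the running of the period under the stated rules.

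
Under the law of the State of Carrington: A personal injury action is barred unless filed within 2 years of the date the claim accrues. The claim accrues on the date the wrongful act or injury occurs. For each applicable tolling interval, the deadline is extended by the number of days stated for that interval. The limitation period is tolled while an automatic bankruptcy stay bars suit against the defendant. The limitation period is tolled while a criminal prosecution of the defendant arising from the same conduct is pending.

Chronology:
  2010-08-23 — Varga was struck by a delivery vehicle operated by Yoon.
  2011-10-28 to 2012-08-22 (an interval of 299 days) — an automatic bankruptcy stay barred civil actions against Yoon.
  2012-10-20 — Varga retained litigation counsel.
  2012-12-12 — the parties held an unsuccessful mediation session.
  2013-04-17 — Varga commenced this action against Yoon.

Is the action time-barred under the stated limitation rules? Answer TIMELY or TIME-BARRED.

The limitation period began to run on 2010-08-23.
The untolled deadline — 2 years after 2010-08-23 — is 2012-08-23.
The period was tolled for 299 days by the automatic bankruptcy stay (2011-10-28 to 2012-08-22), pushing the deadline to 2013-06-18.
None of the other events listed affects the running of the period under the stated rules.
Varga filed on 2013-04-17, before the 2013-06-18 deadline, so the action is timely.

TIMELY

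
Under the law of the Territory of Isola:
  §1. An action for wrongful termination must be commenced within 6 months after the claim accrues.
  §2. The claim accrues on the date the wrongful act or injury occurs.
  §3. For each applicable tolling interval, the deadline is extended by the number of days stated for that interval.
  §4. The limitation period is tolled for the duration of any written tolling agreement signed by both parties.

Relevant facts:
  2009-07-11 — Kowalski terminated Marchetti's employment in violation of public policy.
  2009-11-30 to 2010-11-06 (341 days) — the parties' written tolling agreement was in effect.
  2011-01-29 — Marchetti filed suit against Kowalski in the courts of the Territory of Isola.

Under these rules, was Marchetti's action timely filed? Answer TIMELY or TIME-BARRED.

TIME-BARRED

The limitation period began to run on 2009-07-11.
6 months from 2009-07-11 is 2010-01-11.
Because the written tolling agreement ran from 2009-11-30 to 2010-11-06, the deadline is extended by 341 days to 2010-12-18.
The 2011-01-29 filing falls after the 2010-12-18 deadline; the claim is time-barred.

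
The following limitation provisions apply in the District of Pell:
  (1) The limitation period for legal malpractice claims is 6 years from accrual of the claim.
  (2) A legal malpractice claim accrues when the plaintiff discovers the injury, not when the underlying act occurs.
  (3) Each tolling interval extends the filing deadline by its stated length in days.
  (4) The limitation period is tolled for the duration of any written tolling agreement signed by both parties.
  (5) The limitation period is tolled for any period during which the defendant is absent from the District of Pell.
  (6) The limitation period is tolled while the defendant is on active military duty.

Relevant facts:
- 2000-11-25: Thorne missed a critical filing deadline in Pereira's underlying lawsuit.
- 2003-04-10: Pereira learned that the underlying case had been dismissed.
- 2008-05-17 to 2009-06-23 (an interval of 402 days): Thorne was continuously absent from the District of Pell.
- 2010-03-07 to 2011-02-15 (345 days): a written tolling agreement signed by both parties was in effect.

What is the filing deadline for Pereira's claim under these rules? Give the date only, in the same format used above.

2011-04-27

Under the discovery rule, the claim accrued on 2003-04-10, when Pereira discovered the injury — not on the 2000-11-25 date of the underlying act.
6 years from 2003-04-10 is 2009-04-10.
The defendant's absence from the jurisdiction from 2008-05-17 to 2009-06-23 tolled the period for 402 days, extending the deadline to 2010-05-17.
The written tolling agreement from 2010-03-07 to 2011-02-15 tolled the period for 345 days, extending the deadline to 2011-04-27.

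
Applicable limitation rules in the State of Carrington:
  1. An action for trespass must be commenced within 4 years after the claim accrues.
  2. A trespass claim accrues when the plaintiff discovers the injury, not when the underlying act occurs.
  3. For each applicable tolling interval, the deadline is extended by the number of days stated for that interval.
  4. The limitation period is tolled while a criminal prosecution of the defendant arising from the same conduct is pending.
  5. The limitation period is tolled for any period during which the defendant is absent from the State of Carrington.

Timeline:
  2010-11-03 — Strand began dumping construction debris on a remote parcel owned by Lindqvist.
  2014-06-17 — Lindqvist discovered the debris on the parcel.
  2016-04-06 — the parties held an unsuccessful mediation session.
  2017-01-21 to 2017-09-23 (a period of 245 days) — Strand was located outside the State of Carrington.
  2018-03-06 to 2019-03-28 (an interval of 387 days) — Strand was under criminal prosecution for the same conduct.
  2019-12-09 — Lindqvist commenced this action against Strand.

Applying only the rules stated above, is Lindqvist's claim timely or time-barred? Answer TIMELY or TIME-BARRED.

TIMELY

Under the discovery rule, the claim accrued on 2014-06-17, when Lindqvist discovered the injury — not on the 2010-11-03 date of the underlying act.
Adding the 4 years base period to 2014-06-17 gives a deadline of 2018-06-17, before any tolling.
Because the defendant's absence from the jurisdiction ran from 2017-01-21 to 2017-09-23, the deadline is extended by 245 days to 2019-02-17.
The period was tolled for 387 days by the pending criminal prosecution (2018-03-06 to 2019-03-28), pushing the deadline to 2020-03-10.
None of the other events listed affects the running of the period under the stated rules.
Lindqvist filed on 2019-12-09, before the 2020-03-10 deadline, so the action is timely.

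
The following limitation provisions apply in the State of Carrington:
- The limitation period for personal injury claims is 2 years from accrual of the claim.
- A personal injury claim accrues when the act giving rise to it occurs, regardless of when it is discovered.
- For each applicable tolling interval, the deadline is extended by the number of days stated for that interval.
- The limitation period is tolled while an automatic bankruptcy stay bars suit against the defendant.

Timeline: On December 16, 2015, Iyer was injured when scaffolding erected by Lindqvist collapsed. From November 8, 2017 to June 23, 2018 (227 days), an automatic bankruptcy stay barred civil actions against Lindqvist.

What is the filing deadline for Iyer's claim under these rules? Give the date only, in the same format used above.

July 31, 2018

The limitation period began to run on December 16, 2015.
Adding the 2 years base period to December 16, 2015 gives a deadline of December 16, 2017, before any tolling.
The automatic bankruptcy stay from November 8, 2017 to June 23, 2018 tolled the period for 227 days, extending the deadline to July 31, 2018.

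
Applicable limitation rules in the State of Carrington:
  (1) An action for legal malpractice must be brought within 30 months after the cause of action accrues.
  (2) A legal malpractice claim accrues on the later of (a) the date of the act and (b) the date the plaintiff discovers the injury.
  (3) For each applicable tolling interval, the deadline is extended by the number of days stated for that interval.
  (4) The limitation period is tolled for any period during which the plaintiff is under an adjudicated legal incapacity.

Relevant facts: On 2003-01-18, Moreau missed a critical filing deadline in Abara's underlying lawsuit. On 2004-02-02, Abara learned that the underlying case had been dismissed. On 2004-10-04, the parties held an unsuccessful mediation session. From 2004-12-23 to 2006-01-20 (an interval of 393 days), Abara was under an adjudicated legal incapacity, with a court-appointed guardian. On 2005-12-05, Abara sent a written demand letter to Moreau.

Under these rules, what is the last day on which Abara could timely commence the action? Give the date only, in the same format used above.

Because discovery on 2004-02-02 post-dates the 2003-01-18 act, accrual under the later-of rule falls on 2004-02-02.
Adding the 30 months base period to 2004-02-02 gives a deadline of 2006-08-02, before any tolling.
The plaintiff's legal incapacity from 2004-12-23 to 2006-01-20 tolled the period for 393 days, extending the deadline to 2007-08-30.
The other events in the timeline have no effect on the limitation period under the stated rules.

2007-08-30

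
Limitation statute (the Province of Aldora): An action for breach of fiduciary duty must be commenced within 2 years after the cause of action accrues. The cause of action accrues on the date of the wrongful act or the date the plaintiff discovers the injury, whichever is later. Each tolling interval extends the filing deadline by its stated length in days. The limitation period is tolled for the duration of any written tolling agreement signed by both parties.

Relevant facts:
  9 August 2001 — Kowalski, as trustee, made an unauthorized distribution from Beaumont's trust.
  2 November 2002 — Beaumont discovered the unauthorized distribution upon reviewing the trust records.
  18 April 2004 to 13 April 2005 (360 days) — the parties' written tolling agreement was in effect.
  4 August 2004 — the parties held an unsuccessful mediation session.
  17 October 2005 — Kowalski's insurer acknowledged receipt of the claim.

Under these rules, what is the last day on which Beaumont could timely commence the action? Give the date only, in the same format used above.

28 October 2005

The claim accrued on 2 November 2002 — the later of the 9 August 2001 act and the 2 November 2002 discovery.
2 years from 2 November 2002 is 2 November 2004.
The written tolling agreement from 18 April 2004 to 13 April 2005 tolled the period for 360 days, extending the deadline to 28 October 2005.
None of the other events listed affects the running of the period under the stated rules.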